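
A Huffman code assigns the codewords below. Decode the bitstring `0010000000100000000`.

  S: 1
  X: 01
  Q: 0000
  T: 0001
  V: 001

Read left to right; each codeword is recognised as soon as it completes (prefix code):
  001→V | 0000→Q | 0001→T | 0000→Q | 0000→Q
Decoded message: VQTQQ

VQTQQ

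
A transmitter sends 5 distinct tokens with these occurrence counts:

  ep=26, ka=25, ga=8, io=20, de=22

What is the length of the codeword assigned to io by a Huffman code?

3

Build the tree from the bottom:
combine ga(8), io(20) → 28
combine de(22), ka(25) → 47
combine ep(26), 28 → 54
combine 47, 54 → 101
io's leaf is at depth 3, giving a 3-bit codeword.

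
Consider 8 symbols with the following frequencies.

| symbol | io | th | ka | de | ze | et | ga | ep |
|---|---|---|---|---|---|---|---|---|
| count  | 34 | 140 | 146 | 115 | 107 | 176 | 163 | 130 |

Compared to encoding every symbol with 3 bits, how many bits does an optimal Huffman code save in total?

35

Fixed-length: 3 bits × 1011 symbols = 3033 bits.
Huffman merges:
merge io(34) and ze(107): 141
merge de(115) and ep(130): 245
merge th(140) and 141: 281
merge ka(146) and ga(163): 309
merge et(176) and 245: 421
merge 281 and 309: 590
merge 421 and 590: 1011
Huffman total = 141 + 245 + 281 + 309 + 421 + 590 + 1011 = 2998 bits.
Saving = 3033 − 2998 = 35 bits.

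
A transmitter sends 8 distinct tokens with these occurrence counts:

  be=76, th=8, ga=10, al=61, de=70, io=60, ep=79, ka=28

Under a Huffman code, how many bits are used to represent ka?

4

Huffman merges, smallest pair first:
combine th(8), ga(10) → 18
combine 18, ka(28) → 46
combine 46, io(60) → 106
combine al(61), de(70) → 131
combine be(76), ep(79) → 155
combine 106, 131 → 237
combine 155, 237 → 392
ka's leaf is at depth 4, giving a 4-bit codeword.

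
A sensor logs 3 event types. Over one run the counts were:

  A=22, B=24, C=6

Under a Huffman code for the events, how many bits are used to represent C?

Repeatedly merge the two smallest:
C(6) + A(22) → 28
B(24) + 28 → 52
C sits 2 levels below the root, so its codeword is 2 bits.

2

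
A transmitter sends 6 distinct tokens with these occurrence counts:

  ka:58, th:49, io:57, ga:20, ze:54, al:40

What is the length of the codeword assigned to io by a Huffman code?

Repeatedly merge the two smallest:
ga(20) + al(40) → 60
th(49) + ze(54) → 103
io(57) + ka(58) → 115
60 + 103 → 163
115 + 163 → 278
The subtree containing io is merged 2 times, so code length = 2.

2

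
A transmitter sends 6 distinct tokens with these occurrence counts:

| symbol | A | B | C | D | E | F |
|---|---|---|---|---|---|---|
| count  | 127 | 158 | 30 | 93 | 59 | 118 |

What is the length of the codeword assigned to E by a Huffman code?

4

Build the tree from the bottom:
C(30) + E(59) → 89
89 + D(93) → 182
F(118) + A(127) → 245
B(158) + 182 → 340
245 + 340 → 585
E's leaf is at depth 4, giving a 4-bit codeword.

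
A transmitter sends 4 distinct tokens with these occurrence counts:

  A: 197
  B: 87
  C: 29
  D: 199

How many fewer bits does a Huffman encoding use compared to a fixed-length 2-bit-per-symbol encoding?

Fixed-length: 2 bits × 512 symbols = 1024 bits.
Huffman merges:
combine C(29), B(87) → 116
combine 116, A(197) → 313
combine D(199), 313 → 512
Huffman total = 116 + 313 + 512 = 941 bits.
Saving = 1024 − 941 = 83 bits.

83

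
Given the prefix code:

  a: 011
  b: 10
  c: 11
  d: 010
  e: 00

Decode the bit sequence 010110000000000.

dceeeee

Read left to right; each codeword is recognised as soon as it completes (prefix code):
  010→d | 11→c | 00→e | 00→e | 00→e | 00→e | 00→e
Decoded message: dceeeee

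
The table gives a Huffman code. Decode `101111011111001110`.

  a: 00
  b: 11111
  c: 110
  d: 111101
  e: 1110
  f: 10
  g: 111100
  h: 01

Read left to right; each codeword is recognised as soon as it completes (prefix code):
  10→f | 111101→d | 111100→g | 1110→e
Decoded message: fdge

fdge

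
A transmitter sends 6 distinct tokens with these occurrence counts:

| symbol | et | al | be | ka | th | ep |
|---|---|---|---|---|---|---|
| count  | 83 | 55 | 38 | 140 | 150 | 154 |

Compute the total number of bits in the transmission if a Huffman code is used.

1509

Greedily combine the two least-frequent nodes:
be(38) + al(55) → 93
et(83) + 93 → 176
ka(140) + th(150) → 290
ep(154) + 176 → 330
290 + 330 → 620
Each symbol's bit-cost is frequency × depth; summing gives 1509 bits (equivalently 93 + 176 + 290 + 330 + 620).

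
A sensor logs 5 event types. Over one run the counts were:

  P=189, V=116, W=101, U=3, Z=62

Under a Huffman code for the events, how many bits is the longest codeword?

4

Merge the two lowest-weight nodes at each step:
U(3) + Z(62) → 65
65 + W(101) → 166
V(116) + 166 → 282
P(189) + 282 → 471
The first pair merged (U, Z) ends up deepest, at depth 4.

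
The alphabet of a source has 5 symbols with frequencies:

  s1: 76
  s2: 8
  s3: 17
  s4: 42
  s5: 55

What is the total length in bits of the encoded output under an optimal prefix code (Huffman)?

412

Merge the two smallest weights repeatedly:
merge s2(8) and s3(17): 25
merge 25 and s4(42): 67
merge s5(55) and 67: 122
merge s1(76) and 122: 198
Each symbol's bit-cost is frequency × depth; summing gives 412 bits (equivalently 25 + 67 + 122 + 198).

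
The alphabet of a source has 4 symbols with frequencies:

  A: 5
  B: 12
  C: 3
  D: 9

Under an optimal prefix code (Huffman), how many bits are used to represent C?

3

Huffman merges, smallest pair first:
merge C(3) and A(5): 8
merge 8 and D(9): 17
merge B(12) and 17: 29
C's leaf is at depth 3, giving a 3-bit codeword.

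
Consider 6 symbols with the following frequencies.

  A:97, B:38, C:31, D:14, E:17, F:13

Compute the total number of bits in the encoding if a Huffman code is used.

463

Greedily combine the two least-frequent nodes:
merge F(13) and D(14): 27
merge E(17) and 27: 44
merge C(31) and B(38): 69
merge 44 and 69: 113
merge A(97) and 113: 210
Total encoded bits = sum of merged weights = 27 + 44 + 69 + 113 + 210 = 463.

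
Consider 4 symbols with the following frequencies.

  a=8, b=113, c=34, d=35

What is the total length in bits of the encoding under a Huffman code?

Greedily combine the two least-frequent nodes:
combine a(8), c(34) → 42
combine d(35), 42 → 77
combine 77, b(113) → 190
The encoded length is the sum of every internal node's weight: 42 + 77 + 190 = 309 bits.

309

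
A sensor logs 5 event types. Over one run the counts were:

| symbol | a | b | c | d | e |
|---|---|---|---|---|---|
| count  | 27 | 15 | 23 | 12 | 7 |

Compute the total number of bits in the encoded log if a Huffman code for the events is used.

Greedily combine the two least-frequent nodes:
merge e(7) and d(12): 19
merge b(15) and 19: 34
merge c(23) and a(27): 50
merge 34 and 50: 84
Total encoded bits = sum of merged weights = 19 + 34 + 50 + 84 = 187.

187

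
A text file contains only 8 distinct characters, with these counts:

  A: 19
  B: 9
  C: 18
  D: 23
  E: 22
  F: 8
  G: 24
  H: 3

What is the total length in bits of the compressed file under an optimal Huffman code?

362

Greedily combine the two least-frequent nodes:
merge H(3) and F(8): 11
merge B(9) and 11: 20
merge C(18) and A(19): 37
merge 20 and E(22): 42
merge D(23) and G(24): 47
merge 37 and 42: 79
merge 47 and 79: 126
Total encoded bits = sum of merged weights = 11 + 20 + 37 + 42 + 47 + 79 + 126 = 362.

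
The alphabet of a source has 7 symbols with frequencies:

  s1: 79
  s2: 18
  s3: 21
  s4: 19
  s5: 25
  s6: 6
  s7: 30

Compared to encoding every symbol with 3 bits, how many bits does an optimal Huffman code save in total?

94

Fixed-length: 3 bits × 198 symbols = 594 bits.
Huffman merges:
combine s6(6), s2(18) → 24
combine s4(19), s3(21) → 40
combine 24, s5(25) → 49
combine s7(30), 40 → 70
combine 49, 70 → 119
combine s1(79), 119 → 198
Huffman total = 24 + 40 + 49 + 70 + 119 + 198 = 500 bits.
Saving = 594 − 500 = 94 bits.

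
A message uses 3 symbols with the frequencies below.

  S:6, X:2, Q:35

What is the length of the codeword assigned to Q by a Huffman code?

Build the tree from the bottom:
merge X(2) and S(6): 8
merge 8 and Q(35): 43
Q sits one level below the root: a 1-bit codeword.

1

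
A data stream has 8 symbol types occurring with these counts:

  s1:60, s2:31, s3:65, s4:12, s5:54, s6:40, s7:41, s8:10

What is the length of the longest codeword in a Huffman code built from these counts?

5

Merge the two lowest-weight nodes at each step:
merge s8(10) and s4(12): 22
merge 22 and s2(31): 53
merge s6(40) and s7(41): 81
merge 53 and s5(54): 107
merge s1(60) and s3(65): 125
merge 81 and 107: 188
merge 125 and 188: 313
The rarest symbols sit at the bottom; the longest codeword is 5 bits.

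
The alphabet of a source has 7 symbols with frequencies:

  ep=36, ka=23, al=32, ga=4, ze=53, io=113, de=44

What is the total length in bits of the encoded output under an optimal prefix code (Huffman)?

775

Merge the two smallest weights repeatedly:
merge ga(4) and ka(23): 27
merge 27 and al(32): 59
merge ep(36) and de(44): 80
merge ze(53) and 59: 112
merge 80 and 112: 192
merge io(113) and 192: 305
Total encoded bits = sum of merged weights = 27 + 59 + 80 + 112 + 192 + 305 = 775.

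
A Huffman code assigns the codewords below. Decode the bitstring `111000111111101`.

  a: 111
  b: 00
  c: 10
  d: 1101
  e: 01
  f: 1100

Read left to right; each codeword is recognised as soon as it completes (prefix code):
  111→a | 00→b | 01→e | 111→a | 111→a | 01→e
Decoded message: abeaae

abeaae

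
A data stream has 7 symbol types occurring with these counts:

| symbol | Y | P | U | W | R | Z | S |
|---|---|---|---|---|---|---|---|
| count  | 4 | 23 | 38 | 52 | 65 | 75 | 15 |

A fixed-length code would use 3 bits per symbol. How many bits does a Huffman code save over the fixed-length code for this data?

131

Fixed-length: 3 bits × 272 symbols = 816 bits.
Huffman merges:
Y(4) + S(15) → 19
19 + P(23) → 42
U(38) + 42 → 80
W(52) + R(65) → 117
Z(75) + 80 → 155
117 + 155 → 272
Huffman total = 19 + 42 + 80 + 117 + 155 + 272 = 685 bits.
Saving = 816 − 685 = 131 bits.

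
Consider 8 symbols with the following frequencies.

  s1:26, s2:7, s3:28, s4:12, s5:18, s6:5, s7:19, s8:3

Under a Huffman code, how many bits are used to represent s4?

Huffman merges, smallest pair first:
s8(3) + s6(5) → 8
s2(7) + 8 → 15
s4(12) + 15 → 27
s5(18) + s7(19) → 37
s1(26) + 27 → 53
s3(28) + 37 → 65
53 + 65 → 118
s4 sits 3 levels below the root, so its codeword is 3 bits.

3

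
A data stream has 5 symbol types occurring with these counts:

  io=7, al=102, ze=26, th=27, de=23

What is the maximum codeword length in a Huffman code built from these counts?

3

Merge the two lowest-weight nodes at each step:
combine io(7), de(23) → 30
combine ze(26), th(27) → 53
combine 30, 53 → 83
combine 83, al(102) → 185
The rarest symbols sit at the bottom; the longest codeword is 3 bits.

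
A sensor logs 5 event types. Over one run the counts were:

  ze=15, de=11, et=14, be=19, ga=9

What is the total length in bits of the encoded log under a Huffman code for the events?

Build the Huffman tree bottom-up:
merge ga(9) and de(11): 20
merge et(14) and ze(15): 29
merge be(19) and 20: 39
merge 29 and 39: 68
Total encoded bits = sum of merged weights = 20 + 29 + 39 + 68 = 156.

156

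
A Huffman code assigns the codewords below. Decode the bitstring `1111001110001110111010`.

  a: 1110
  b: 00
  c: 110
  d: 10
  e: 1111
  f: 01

Read left to right; each codeword is recognised as soon as it completes (prefix code):
  1111→e | 00→b | 1110→a | 00→b | 1110→a | 1110→a | 10→d
Decoded message: ebabaad

ebabaad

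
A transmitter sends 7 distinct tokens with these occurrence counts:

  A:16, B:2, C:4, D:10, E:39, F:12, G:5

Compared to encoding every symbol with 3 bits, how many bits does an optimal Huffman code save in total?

61

Fixed-length: 3 bits × 88 symbols = 264 bits.
Huffman merges:
combine B(2), C(4) → 6
combine G(5), 6 → 11
combine D(10), 11 → 21
combine F(12), A(16) → 28
combine 21, 28 → 49
combine E(39), 49 → 88
Huffman total = 6 + 11 + 21 + 28 + 49 + 88 = 203 bits.
Saving = 264 − 203 = 61 bits.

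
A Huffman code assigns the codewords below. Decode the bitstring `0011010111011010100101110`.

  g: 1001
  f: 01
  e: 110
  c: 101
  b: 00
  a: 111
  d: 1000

Read left to right; each codeword is recognised as soon as it completes (prefix code):
  00→b | 110→e | 101→c | 110→e | 110→e | 101→c | 00→b | 101→c | 110→e
Decoded message: beceecbce

beceecbce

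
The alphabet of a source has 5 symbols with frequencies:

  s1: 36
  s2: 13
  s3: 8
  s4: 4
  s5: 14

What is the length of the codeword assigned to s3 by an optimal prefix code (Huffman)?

Repeatedly merge the two smallest:
combine s4(4), s3(8) → 12
combine 12, s2(13) → 25
combine s5(14), 25 → 39
combine s1(36), 39 → 75
s3 sits 4 levels below the root, so its codeword is 4 bits.

4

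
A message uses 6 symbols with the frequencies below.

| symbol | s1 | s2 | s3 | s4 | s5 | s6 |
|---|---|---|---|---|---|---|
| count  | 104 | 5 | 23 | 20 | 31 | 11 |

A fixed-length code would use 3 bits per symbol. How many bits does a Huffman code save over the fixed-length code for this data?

Fixed-length: 3 bits × 194 symbols = 582 bits.
Huffman merges:
s2(5) + s6(11) → 16
16 + s4(20) → 36
s3(23) + s5(31) → 54
36 + 54 → 90
90 + s1(104) → 194
Huffman total = 16 + 36 + 54 + 90 + 194 = 390 bits.
Saving = 582 − 390 = 192 bits.

192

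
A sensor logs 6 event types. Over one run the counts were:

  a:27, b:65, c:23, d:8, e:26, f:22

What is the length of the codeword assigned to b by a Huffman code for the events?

Build the tree from the bottom:
merge d(8) and f(22): 30
merge c(23) and e(26): 49
merge a(27) and 30: 57
merge 49 and 57: 106
merge b(65) and 106: 171
b is merged only at the final step, so code length = 1.

1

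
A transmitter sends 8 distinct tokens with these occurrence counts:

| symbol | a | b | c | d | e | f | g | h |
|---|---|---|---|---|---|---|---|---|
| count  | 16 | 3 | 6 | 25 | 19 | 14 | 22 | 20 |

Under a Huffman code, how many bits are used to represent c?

Build the tree from the bottom:
merge b(3) and c(6): 9
merge 9 and f(14): 23
merge a(16) and e(19): 35
merge h(20) and g(22): 42
merge 23 and d(25): 48
merge 35 and 42: 77
merge 48 and 77: 125
c sits 4 levels below the root, so its codeword is 4 bits.

4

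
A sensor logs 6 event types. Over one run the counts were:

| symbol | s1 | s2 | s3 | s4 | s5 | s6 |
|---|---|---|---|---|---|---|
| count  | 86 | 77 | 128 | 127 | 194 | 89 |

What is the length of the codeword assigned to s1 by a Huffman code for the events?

3

Huffman merges, smallest pair first:
s2(77) + s1(86) → 163
s6(89) + s4(127) → 216
s3(128) + 163 → 291
s5(194) + 216 → 410
291 + 410 → 701
The subtree containing s1 is merged 3 times, so code length = 3.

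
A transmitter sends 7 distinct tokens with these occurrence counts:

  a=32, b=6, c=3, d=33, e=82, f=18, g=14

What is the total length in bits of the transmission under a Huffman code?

432

Merge the two smallest weights repeatedly:
c(3) + b(6) → 9
9 + g(14) → 23
f(18) + 23 → 41
a(32) + d(33) → 65
41 + 65 → 106
e(82) + 106 → 188
Total encoded bits = sum of merged weights = 9 + 23 + 41 + 65 + 106 + 188 = 432.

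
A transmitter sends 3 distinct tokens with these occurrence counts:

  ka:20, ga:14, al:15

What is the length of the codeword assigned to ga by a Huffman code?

2

Build the tree from the bottom:
combine ga(14), al(15) → 29
combine ka(20), 29 → 49
ga sits 2 levels below the root, so its codeword is 2 bits.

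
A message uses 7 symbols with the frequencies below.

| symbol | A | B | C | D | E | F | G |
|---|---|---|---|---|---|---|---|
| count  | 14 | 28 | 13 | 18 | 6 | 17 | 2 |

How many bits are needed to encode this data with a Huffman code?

256

Greedily combine the two least-frequent nodes:
combine G(2), E(6) → 8
combine 8, C(13) → 21
combine A(14), F(17) → 31
combine D(18), 21 → 39
combine B(28), 31 → 59
combine 39, 59 → 98
Each symbol's bit-cost is frequency × depth; summing gives 256 bits (equivalently 8 + 21 + 31 + 39 + 59 + 98).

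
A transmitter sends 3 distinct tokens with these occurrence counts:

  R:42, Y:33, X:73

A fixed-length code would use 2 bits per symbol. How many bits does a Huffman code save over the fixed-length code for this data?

73

Fixed-length: 2 bits × 148 symbols = 296 bits.
Huffman merges:
Y(33) + R(42) → 75
X(73) + 75 → 148
Huffman total = 75 + 148 = 223 bits.
Saving = 296 − 223 = 73 bits.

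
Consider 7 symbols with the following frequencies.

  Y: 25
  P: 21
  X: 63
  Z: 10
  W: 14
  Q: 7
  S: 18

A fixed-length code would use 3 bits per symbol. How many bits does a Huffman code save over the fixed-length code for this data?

Fixed-length: 3 bits × 158 symbols = 474 bits.
Huffman merges:
Q(7) + Z(10) → 17
W(14) + 17 → 31
S(18) + P(21) → 39
Y(25) + 31 → 56
39 + 56 → 95
X(63) + 95 → 158
Huffman total = 17 + 31 + 39 + 56 + 95 + 158 = 396 bits.
Saving = 474 − 396 = 78 bits.

78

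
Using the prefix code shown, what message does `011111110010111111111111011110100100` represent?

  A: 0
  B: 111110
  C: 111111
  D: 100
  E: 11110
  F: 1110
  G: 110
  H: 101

ACDHCBEDD

Read left to right; each codeword is recognised as soon as it completes (prefix code):
  0→A | 111111→C | 100→D | 101→H | 111111→C | 111110→B | 11110→E | 100→D | 100→D
Decoded message: ACDHCBEDD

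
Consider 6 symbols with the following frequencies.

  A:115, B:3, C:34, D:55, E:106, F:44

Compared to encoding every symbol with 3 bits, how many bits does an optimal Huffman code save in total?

Fixed-length: 3 bits × 357 symbols = 1071 bits.
Huffman merges:
combine B(3), C(34) → 37
combine 37, F(44) → 81
combine D(55), 81 → 136
combine E(106), A(115) → 221
combine 136, 221 → 357
Huffman total = 37 + 81 + 136 + 221 + 357 = 832 bits.
Saving = 1071 − 832 = 239 bits.

239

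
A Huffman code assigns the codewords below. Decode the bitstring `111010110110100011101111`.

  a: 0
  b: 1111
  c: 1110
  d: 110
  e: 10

ceddeaacb

Read left to right; each codeword is recognised as soon as it completes (prefix code):
  1110→c | 10→e | 110→d | 110→d | 10→e | 0→a | 0→a | 1110→c | 1111→b
Decoded message: ceddeaacb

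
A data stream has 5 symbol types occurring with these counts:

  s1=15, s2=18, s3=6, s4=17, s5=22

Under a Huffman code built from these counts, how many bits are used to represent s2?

Build the tree from the bottom:
merge s3(6) and s1(15): 21
merge s4(17) and s2(18): 35
merge 21 and s5(22): 43
merge 35 and 43: 78
The subtree containing s2 is merged 2 times, so code length = 2.

2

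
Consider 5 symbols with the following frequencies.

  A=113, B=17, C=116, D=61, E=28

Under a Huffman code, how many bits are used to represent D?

Repeatedly merge the two smallest:
combine B(17), E(28) → 45
combine 45, D(61) → 106
combine 106, A(113) → 219
combine C(116), 219 → 335
D's leaf is at depth 3, giving a 3-bit codeword.

3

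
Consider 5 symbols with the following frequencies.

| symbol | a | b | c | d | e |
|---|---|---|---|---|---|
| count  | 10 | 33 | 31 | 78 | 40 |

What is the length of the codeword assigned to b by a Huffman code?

Build the tree from the bottom:
combine a(10), c(31) → 41
combine b(33), e(40) → 73
combine 41, 73 → 114
combine d(78), 114 → 192
b's leaf is at depth 3, giving a 3-bit codeword.

3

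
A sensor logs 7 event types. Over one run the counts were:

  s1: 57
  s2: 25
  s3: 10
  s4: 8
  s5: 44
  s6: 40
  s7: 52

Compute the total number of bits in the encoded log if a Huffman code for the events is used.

Greedily combine the two least-frequent nodes:
combine s4(8), s3(10) → 18
combine 18, s2(25) → 43
combine s6(40), 43 → 83
combine s5(44), s7(52) → 96
combine s1(57), 83 → 140
combine 96, 140 → 236
Total encoded bits = sum of merged weights = 18 + 43 + 83 + 96 + 140 + 236 = 616.

616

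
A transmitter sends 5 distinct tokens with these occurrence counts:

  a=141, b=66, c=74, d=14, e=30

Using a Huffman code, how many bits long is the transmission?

663

Build the Huffman tree bottom-up:
merge d(14) and e(30): 44
merge 44 and b(66): 110
merge c(74) and 110: 184
merge a(141) and 184: 325
Each symbol's bit-cost is frequency × depth; summing gives 663 bits (equivalently 44 + 110 + 184 + 325).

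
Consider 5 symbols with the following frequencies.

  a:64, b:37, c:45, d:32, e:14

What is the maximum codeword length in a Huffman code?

3

Merge the two lowest-weight nodes at each step:
merge e(14) and d(32): 46
merge b(37) and c(45): 82
merge 46 and a(64): 110
merge 82 and 110: 192
The first pair merged (e, d) ends up deepest, at depth 3.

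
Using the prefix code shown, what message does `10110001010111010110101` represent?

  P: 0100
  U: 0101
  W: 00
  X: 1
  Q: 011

Read left to right; each codeword is recognised as soon as it completes (prefix code):
  1→X | 011→Q | 00→W | 0101→U | 011→Q | 1→X | 0101→U | 1→X | 0101→U
Decoded message: XQWUQXUXU

XQWUQXUXU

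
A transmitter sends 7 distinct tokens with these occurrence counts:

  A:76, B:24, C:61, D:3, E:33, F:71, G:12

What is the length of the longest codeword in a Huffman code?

5

Merge the two lowest-weight nodes at each step:
merge D(3) and G(12): 15
merge 15 and B(24): 39
merge E(33) and 39: 72
merge C(61) and F(71): 132
merge 72 and A(76): 148
merge 132 and 148: 280
Maximum depth reached is 5.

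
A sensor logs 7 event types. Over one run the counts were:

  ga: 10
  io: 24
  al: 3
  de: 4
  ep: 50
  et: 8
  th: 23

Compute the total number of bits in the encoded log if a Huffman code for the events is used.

288

Build the Huffman tree bottom-up:
merge al(3) and de(4): 7
merge 7 and et(8): 15
merge ga(10) and 15: 25
merge th(23) and io(24): 47
merge 25 and 47: 72
merge ep(50) and 72: 122
The encoded length is the sum of every internal node's weight: 7 + 15 + 25 + 47 + 72 + 122 = 288 bits.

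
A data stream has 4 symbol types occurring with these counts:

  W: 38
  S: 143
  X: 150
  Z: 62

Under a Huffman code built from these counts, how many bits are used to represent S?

2

Huffman merges, smallest pair first:
W(38) + Z(62) → 100
100 + S(143) → 243
X(150) + 243 → 393
The subtree containing S is merged 2 times, so code length = 2.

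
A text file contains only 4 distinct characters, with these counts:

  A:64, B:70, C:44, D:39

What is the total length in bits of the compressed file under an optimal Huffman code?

434

Build the Huffman tree bottom-up:
combine D(39), C(44) → 83
combine A(64), B(70) → 134
combine 83, 134 → 217
The encoded length is the sum of every internal node's weight: 83 + 134 + 217 = 434 bits.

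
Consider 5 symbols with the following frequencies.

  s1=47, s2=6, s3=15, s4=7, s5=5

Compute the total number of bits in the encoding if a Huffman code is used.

142

Merge the two smallest weights repeatedly:
merge s5(5) and s2(6): 11
merge s4(7) and 11: 18
merge s3(15) and 18: 33
merge 33 and s1(47): 80
Total encoded bits = sum of merged weights = 11 + 18 + 33 + 80 = 142.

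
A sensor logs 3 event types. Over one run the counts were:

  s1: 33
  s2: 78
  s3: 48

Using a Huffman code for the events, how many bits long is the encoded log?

240

Greedily combine the two least-frequent nodes:
combine s1(33), s3(48) → 81
combine s2(78), 81 → 159
The encoded length is the sum of every internal node's weight: 81 + 159 = 240 bits.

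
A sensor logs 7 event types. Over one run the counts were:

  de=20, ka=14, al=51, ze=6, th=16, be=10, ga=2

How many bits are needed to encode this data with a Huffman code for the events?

281

Merge the two smallest weights repeatedly:
merge ga(2) and ze(6): 8
merge 8 and be(10): 18
merge ka(14) and th(16): 30
merge 18 and de(20): 38
merge 30 and 38: 68
merge al(51) and 68: 119
Total encoded bits = sum of merged weights = 8 + 18 + 30 + 38 + 68 + 119 = 281.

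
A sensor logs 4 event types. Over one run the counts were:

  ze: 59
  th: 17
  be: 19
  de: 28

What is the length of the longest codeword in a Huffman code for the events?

Merge the two lowest-weight nodes at each step:
combine th(17), be(19) → 36
combine de(28), 36 → 64
combine ze(59), 64 → 123
The first pair merged (th, be) ends up deepest, at depth 3.

3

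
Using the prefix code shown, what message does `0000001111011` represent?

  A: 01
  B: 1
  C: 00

CCCBBBBAB

Read left to right; each codeword is recognised as soon as it completes (prefix code):
  00→C | 00→C | 00→C | 1→B | 1→B | 1→B | 1→B | 01→A | 1→B
Decoded message: CCCBBBBAB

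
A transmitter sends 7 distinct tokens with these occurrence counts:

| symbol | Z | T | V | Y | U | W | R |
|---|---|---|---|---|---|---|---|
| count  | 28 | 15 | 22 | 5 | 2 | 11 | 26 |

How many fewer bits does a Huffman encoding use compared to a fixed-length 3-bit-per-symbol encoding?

51

Fixed-length: 3 bits × 109 symbols = 327 bits.
Huffman merges:
merge U(2) and Y(5): 7
merge 7 and W(11): 18
merge T(15) and 18: 33
merge V(22) and R(26): 48
merge Z(28) and 33: 61
merge 48 and 61: 109
Huffman total = 7 + 18 + 33 + 48 + 61 + 109 = 276 bits.
Saving = 327 − 276 = 51 bits.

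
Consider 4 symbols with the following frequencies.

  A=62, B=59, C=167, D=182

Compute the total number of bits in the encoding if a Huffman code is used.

879

Greedily combine the two least-frequent nodes:
B(59) + A(62) → 121
121 + C(167) → 288
D(182) + 288 → 470
The encoded length is the sum of every internal node's weight: 121 + 288 + 470 = 879 bits.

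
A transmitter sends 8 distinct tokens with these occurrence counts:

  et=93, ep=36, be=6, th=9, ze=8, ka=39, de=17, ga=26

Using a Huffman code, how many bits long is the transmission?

593

Build the Huffman tree bottom-up:
combine be(6), ze(8) → 14
combine th(9), 14 → 23
combine de(17), 23 → 40
combine ga(26), ep(36) → 62
combine ka(39), 40 → 79
combine 62, 79 → 141
combine et(93), 141 → 234
Total encoded bits = sum of merged weights = 14 + 23 + 40 + 62 + 79 + 141 + 234 = 593.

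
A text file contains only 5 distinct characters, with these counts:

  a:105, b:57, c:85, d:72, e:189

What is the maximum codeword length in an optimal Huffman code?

Merge the two lowest-weight nodes at each step:
merge b(57) and d(72): 129
merge c(85) and a(105): 190
merge 129 and e(189): 318
merge 190 and 318: 508
Maximum depth reached is 3.

3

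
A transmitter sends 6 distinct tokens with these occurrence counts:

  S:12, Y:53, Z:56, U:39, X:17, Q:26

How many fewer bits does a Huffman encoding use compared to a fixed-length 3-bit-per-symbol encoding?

119

Fixed-length: 3 bits × 203 symbols = 609 bits.
Huffman merges:
combine S(12), X(17) → 29
combine Q(26), 29 → 55
combine U(39), Y(53) → 92
combine 55, Z(56) → 111
combine 92, 111 → 203
Huffman total = 29 + 55 + 92 + 111 + 203 = 490 bits.
Saving = 609 − 490 = 119 bits.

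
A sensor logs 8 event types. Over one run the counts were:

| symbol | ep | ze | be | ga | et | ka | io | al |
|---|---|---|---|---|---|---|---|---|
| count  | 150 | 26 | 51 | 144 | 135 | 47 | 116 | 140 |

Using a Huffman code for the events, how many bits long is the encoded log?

2330

Build the Huffman tree bottom-up:
combine ze(26), ka(47) → 73
combine be(51), 73 → 124
combine io(116), 124 → 240
combine et(135), al(140) → 275
combine ga(144), ep(150) → 294
combine 240, 275 → 515
combine 294, 515 → 809
Total encoded bits = sum of merged weights = 73 + 124 + 240 + 275 + 294 + 515 + 809 = 2330.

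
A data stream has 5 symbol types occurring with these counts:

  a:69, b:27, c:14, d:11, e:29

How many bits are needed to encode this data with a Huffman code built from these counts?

Greedily combine the two least-frequent nodes:
combine d(11), c(14) → 25
combine 25, b(27) → 52
combine e(29), 52 → 81
combine a(69), 81 → 150
Total encoded bits = sum of merged weights = 25 + 52 + 81 + 150 = 308.

308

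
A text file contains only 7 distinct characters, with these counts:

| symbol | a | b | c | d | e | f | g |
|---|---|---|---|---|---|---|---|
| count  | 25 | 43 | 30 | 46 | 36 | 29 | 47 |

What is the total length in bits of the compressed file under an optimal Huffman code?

Merge the two smallest weights repeatedly:
a(25) + f(29) → 54
c(30) + e(36) → 66
b(43) + d(46) → 89
g(47) + 54 → 101
66 + 89 → 155
101 + 155 → 256
Total encoded bits = sum of merged weights = 54 + 66 + 89 + 101 + 155 + 256 = 721.

721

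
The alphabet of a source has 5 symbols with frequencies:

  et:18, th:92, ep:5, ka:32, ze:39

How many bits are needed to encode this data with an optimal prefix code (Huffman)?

358

Build the Huffman tree bottom-up:
combine ep(5), et(18) → 23
combine 23, ka(32) → 55
combine ze(39), 55 → 94
combine th(92), 94 → 186
The encoded length is the sum of every internal node's weight: 23 + 55 + 94 + 186 = 358 bits.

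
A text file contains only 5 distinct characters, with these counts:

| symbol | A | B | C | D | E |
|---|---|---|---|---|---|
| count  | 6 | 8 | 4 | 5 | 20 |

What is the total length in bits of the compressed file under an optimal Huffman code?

Greedily combine the two least-frequent nodes:
merge C(4) and D(5): 9
merge A(6) and B(8): 14
merge 9 and 14: 23
merge E(20) and 23: 43
Total encoded bits = sum of merged weights = 9 + 14 + 23 + 43 = 89.

89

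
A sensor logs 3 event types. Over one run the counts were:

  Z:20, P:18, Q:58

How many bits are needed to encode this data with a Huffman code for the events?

134

Build the Huffman tree bottom-up:
P(18) + Z(20) → 38
38 + Q(58) → 96
Each symbol's bit-cost is frequency × depth; summing gives 134 bits (equivalently 38 + 96).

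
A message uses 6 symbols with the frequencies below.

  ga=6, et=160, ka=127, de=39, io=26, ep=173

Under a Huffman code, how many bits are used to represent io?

Build the tree from the bottom:
ga(6) + io(26) → 32
32 + de(39) → 71
71 + ka(127) → 198
et(160) + ep(173) → 333
198 + 333 → 531
The subtree containing io is merged 4 times, so code length = 4.

4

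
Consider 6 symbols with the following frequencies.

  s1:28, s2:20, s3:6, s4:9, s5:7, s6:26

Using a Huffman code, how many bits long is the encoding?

227

Build the Huffman tree bottom-up:
s3(6) + s5(7) → 13
s4(9) + 13 → 22
s2(20) + 22 → 42
s6(26) + s1(28) → 54
42 + 54 → 96
Total encoded bits = sum of merged weights = 13 + 22 + 42 + 54 + 96 = 227.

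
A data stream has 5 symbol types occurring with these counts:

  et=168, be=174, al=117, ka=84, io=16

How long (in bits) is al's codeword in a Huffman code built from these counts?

2

Huffman merges, smallest pair first:
combine io(16), ka(84) → 100
combine 100, al(117) → 217
combine et(168), be(174) → 342
combine 217, 342 → 559
al's leaf is at depth 2, giving a 2-bit codeword.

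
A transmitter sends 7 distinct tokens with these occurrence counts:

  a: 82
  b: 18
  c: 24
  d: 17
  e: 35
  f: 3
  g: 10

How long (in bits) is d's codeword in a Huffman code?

4

Build the tree from the bottom:
merge f(3) and g(10): 13
merge 13 and d(17): 30
merge b(18) and c(24): 42
merge 30 and e(35): 65
merge 42 and 65: 107
merge a(82) and 107: 189
d sits 4 levels below the root, so its codeword is 4 bits.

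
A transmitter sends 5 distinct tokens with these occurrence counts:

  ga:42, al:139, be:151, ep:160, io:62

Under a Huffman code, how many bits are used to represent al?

Build the tree from the bottom:
ga(42) + io(62) → 104
104 + al(139) → 243
be(151) + ep(160) → 311
243 + 311 → 554
The subtree containing al is merged 2 times, so code length = 2.

2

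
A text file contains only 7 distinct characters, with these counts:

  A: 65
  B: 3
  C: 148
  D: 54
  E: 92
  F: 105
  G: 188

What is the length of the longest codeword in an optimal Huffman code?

Merge the two lowest-weight nodes at each step:
combine B(3), D(54) → 57
combine 57, A(65) → 122
combine E(92), F(105) → 197
combine 122, C(148) → 270
combine G(188), 197 → 385
combine 270, 385 → 655
The first pair merged (B, D) ends up deepest, at depth 4.

4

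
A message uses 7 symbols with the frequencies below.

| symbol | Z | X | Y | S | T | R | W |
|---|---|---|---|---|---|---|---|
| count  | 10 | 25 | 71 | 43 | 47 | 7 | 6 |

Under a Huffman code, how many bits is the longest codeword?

Merge the two lowest-weight nodes at each step:
W(6) + R(7) → 13
Z(10) + 13 → 23
23 + X(25) → 48
S(43) + T(47) → 90
48 + Y(71) → 119
90 + 119 → 209
Maximum depth reached is 5.

5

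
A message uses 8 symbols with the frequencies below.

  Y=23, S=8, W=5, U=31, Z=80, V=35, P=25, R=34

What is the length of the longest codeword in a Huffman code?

Merge the two lowest-weight nodes at each step:
combine W(5), S(8) → 13
combine 13, Y(23) → 36
combine P(25), U(31) → 56
combine R(34), V(35) → 69
combine 36, 56 → 92
combine 69, Z(80) → 149
combine 92, 149 → 241
The first pair merged (W, S) ends up deepest, at depth 4.

4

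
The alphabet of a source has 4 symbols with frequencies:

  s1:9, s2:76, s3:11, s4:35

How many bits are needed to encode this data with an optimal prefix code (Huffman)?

Merge the two smallest weights repeatedly:
combine s1(9), s3(11) → 20
combine 20, s4(35) → 55
combine 55, s2(76) → 131
Each symbol's bit-cost is frequency × depth; summing gives 206 bits (equivalently 20 + 55 + 131).

206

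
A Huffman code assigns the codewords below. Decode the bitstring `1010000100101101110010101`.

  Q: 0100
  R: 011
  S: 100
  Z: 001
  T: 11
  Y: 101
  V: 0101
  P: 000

Read left to right; each codeword is recognised as soon as it completes (prefix code):
  101→Y | 000→P | 0100→Q | 101→Y | 101→Y | 11→T | 001→Z | 0101→V
Decoded message: YPQYYTZV

YPQYYTZV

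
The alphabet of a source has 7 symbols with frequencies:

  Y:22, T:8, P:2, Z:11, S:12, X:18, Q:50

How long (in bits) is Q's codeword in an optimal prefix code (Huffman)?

1

Build the tree from the bottom:
merge P(2) and T(8): 10
merge 10 and Z(11): 21
merge S(12) and X(18): 30
merge 21 and Y(22): 43
merge 30 and 43: 73
merge Q(50) and 73: 123
Q is merged only at the final step, so code length = 1.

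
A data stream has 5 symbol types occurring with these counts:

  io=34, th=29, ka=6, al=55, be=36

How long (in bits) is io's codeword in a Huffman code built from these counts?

Build the tree from the bottom:
combine ka(6), th(29) → 35
combine io(34), 35 → 69
combine be(36), al(55) → 91
combine 69, 91 → 160
io's leaf is at depth 2, giving a 2-bit codeword.

2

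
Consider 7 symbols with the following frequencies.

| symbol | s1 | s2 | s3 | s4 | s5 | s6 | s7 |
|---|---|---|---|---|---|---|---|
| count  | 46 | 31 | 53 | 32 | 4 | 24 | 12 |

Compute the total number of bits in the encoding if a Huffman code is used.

523

Build the Huffman tree bottom-up:
s5(4) + s7(12) → 16
16 + s6(24) → 40
s2(31) + s4(32) → 63
40 + s1(46) → 86
s3(53) + 63 → 116
86 + 116 → 202
Each symbol's bit-cost is frequency × depth; summing gives 523 bits (equivalently 16 + 40 + 63 + 86 + 116 + 202).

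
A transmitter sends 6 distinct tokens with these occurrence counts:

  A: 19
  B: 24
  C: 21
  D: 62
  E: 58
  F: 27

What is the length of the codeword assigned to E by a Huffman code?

2

Huffman merges, smallest pair first:
combine A(19), C(21) → 40
combine B(24), F(27) → 51
combine 40, 51 → 91
combine E(58), D(62) → 120
combine 91, 120 → 211
E sits 2 levels below the root, so its codeword is 2 bits.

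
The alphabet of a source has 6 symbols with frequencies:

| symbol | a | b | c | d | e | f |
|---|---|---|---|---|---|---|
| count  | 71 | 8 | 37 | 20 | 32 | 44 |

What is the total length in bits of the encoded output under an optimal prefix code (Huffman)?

Greedily combine the two least-frequent nodes:
merge b(8) and d(20): 28
merge 28 and e(32): 60
merge c(37) and f(44): 81
merge 60 and a(71): 131
merge 81 and 131: 212
The encoded length is the sum of every internal node's weight: 28 + 60 + 81 + 131 + 212 = 512 bits.

512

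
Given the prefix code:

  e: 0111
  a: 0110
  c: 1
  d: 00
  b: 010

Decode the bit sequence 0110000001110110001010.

Read left to right; each codeword is recognised as soon as it completes (prefix code):
  0110→a | 00→d | 00→d | 0111→e | 0110→a | 00→d | 1→c | 010→b
Decoded message: addeadcb

addeadcb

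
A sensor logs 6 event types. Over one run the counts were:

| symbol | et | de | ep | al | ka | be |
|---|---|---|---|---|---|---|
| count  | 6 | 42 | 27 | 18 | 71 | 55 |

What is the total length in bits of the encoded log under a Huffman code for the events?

Greedily combine the two least-frequent nodes:
et(6) + al(18) → 24
24 + ep(27) → 51
de(42) + 51 → 93
be(55) + ka(71) → 126
93 + 126 → 219
Each symbol's bit-cost is frequency × depth; summing gives 513 bits (equivalently 24 + 51 + 93 + 126 + 219).

513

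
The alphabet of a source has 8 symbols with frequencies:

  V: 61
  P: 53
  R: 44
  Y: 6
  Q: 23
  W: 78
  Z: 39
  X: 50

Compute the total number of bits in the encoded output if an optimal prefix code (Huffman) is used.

1013

Greedily combine the two least-frequent nodes:
combine Y(6), Q(23) → 29
combine 29, Z(39) → 68
combine R(44), X(50) → 94
combine P(53), V(61) → 114
combine 68, W(78) → 146
combine 94, 114 → 208
combine 146, 208 → 354
The encoded length is the sum of every internal node's weight: 29 + 68 + 94 + 114 + 146 + 208 + 354 = 1013 bits.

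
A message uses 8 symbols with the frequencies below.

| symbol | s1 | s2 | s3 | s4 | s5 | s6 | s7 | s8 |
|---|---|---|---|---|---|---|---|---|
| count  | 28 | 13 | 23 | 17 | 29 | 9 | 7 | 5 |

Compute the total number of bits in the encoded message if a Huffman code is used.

Greedily combine the two least-frequent nodes:
s8(5) + s7(7) → 12
s6(9) + 12 → 21
s2(13) + s4(17) → 30
21 + s3(23) → 44
s1(28) + s5(29) → 57
30 + 44 → 74
57 + 74 → 131
Total encoded bits = sum of merged weights = 12 + 21 + 30 + 44 + 57 + 74 + 131 = 369.

369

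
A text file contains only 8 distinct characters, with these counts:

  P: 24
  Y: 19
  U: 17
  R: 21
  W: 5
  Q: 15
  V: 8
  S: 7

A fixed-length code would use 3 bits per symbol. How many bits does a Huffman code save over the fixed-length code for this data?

Fixed-length: 3 bits × 116 symbols = 348 bits.
Huffman merges:
combine W(5), S(7) → 12
combine V(8), 12 → 20
combine Q(15), U(17) → 32
combine Y(19), 20 → 39
combine R(21), P(24) → 45
combine 32, 39 → 71
combine 45, 71 → 116
Huffman total = 12 + 20 + 32 + 39 + 45 + 71 + 116 = 335 bits.
Saving = 348 − 335 = 13 bits.

13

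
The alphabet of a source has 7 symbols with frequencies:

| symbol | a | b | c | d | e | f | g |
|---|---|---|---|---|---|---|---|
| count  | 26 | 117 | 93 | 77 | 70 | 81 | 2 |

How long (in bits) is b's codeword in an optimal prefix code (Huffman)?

2

Repeatedly merge the two smallest:
merge g(2) and a(26): 28
merge 28 and e(70): 98
merge d(77) and f(81): 158
merge c(93) and 98: 191
merge b(117) and 158: 275
merge 191 and 275: 466
The subtree containing b is merged 2 times, so code length = 2.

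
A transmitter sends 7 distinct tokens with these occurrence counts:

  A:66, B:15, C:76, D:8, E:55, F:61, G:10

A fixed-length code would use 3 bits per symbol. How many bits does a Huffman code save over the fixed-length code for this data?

152

Fixed-length: 3 bits × 291 symbols = 873 bits.
Huffman merges:
merge D(8) and G(10): 18
merge B(15) and 18: 33
merge 33 and E(55): 88
merge F(61) and A(66): 127
merge C(76) and 88: 164
merge 127 and 164: 291
Huffman total = 18 + 33 + 88 + 127 + 164 + 291 = 721 bits.
Saving = 873 − 721 = 152 bits.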